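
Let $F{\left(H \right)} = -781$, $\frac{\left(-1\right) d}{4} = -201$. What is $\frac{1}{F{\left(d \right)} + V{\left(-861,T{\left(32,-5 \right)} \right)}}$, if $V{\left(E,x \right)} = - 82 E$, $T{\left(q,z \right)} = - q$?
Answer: $\frac{1}{69821} \approx 1.4322 \cdot 10^{-5}$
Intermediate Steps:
$d = 804$ ($d = \left(-4\right) \left(-201\right) = 804$)
$\frac{1}{F{\left(d \right)} + V{\left(-861,T{\left(32,-5 \right)} \right)}} = \frac{1}{-781 - -70602} = \frac{1}{-781 + 70602} = \frac{1}{69821}$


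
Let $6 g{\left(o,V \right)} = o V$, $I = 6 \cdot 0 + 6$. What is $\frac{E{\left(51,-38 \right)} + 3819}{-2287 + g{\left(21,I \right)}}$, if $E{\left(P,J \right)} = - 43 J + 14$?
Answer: $- \frac{497}{206} \approx -2.4126$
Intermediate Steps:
$I = 6$ ($I = 0 + 6 = 6$)
$g{\left(o,V \right)} = \frac{V o}{6}$ ($g{\left(o,V \right)} = \frac{o V}{6} = \frac{V o}{6}$)
$E{\left(P,J \right)} = 14 - 43 J$
$\frac{E{\left(51,-38 \right)} + 3819}{-2287 + g{\left(21,I \right)}} = \frac{\left(14 - -1634\right) + 3819}{-2287 + \frac{1}{6} \cdot 6 \cdot 21} = \frac{\left(14 + 1634\right) + 3819}{-2287 + 21} = \frac{1648 + 3819}{-2266} = 5467 \left(- \frac{1}{2266}\right) = - \frac{497}{206}$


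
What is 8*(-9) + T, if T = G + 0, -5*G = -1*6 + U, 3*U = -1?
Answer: -1061/15 ≈ -70.733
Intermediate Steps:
U = -⅓ (U = (⅓)*(-1) = -⅓ ≈ -0.33333)
G = 19/15 (G = -(-1*6 - ⅓)/5 = -(-6 - ⅓)/5 = -⅕*(-19/3) = 19/15 ≈ 1.2667)
T = 19/15 (T = 19/15 + 0 = 19/15 ≈ 1.2667)
8*(-9) + T = 8*(-9) + 19/15 = -72 + 19/15 = -1061/15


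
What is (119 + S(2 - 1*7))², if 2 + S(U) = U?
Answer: 12544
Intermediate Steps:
S(U) = -2 + U
(119 + S(2 - 1*7))² = (119 + (-2 + (2 - 1*7)))² = (119 + (-2 + (2 - 7)))² = (119 + (-2 - 5))² = (119 - 7)² = 112² = 12544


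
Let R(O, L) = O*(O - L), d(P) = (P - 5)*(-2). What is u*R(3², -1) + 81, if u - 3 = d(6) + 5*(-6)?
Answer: -2529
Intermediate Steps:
d(P) = 10 - 2*P (d(P) = (-5 + P)*(-2) = 10 - 2*P)
u = -29 (u = 3 + ((10 - 2*6) + 5*(-6)) = 3 + ((10 - 12) - 30) = 3 + (-2 - 30) = 3 - 32 = -29)
u*R(3², -1) + 81 = -29*3²*(3² - 1*(-1)) + 81 = -261*(9 + 1) + 81 = -261*10 + 81 = -29*90 + 81 = -2610 + 81 = -2529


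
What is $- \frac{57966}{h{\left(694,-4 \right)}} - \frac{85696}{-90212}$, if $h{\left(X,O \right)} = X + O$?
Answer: $- \frac{215420773}{2593595} \approx -83.059$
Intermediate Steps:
$h{\left(X,O \right)} = O + X$
$- \frac{57966}{h{\left(694,-4 \right)}} - \frac{85696}{-90212} = - \frac{57966}{-4 + 694} - \frac{85696}{-90212} = - \frac{57966}{690} - - \frac{21424}{22553} = \left(-57966\right) \frac{1}{690} + \frac{21424}{22553} = - \frac{9661}{115} + \frac{21424}{22553} = - \frac{215420773}{2593595}$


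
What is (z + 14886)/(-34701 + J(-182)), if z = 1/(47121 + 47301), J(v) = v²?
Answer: -1405565893/148903494 ≈ -9.4394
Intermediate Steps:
z = 1/94422 ≈ 1.0591e-5
(z + 14886)/(-34701 + J(-182)) = (1/94422 + 14886)/(-34701 + (-182)²) = 1405565893/(94422*(-34701 + 33124)) = (1405565893/94422)/(-1577) = (1405565893/94422)*(-1/1577) = -1405565893/148903494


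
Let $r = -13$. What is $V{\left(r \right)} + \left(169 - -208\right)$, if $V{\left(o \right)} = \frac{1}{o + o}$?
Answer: $\frac{9801}{26} \approx 376.96$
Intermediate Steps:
$V{\left(o \right)} = \frac{1}{2 o}$
$V{\left(r \right)} + \left(169 - -208\right) = \frac{1}{2 \left(-13\right)} + \left(169 - -208\right) = \frac{1}{2} \left(- \frac{1}{13}\right) + \left(169 + 208\right) = - \frac{1}{26} + 377 = \frac{9801}{26}$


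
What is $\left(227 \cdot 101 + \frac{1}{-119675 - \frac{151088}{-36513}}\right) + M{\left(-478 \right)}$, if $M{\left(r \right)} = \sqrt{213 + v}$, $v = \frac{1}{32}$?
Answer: $\frac{100180493684836}{4369542187} + \frac{\sqrt{13634}}{8} \approx 22942.0$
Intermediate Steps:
$v = \frac{1}{32} \approx 0.03125$
$M{\left(r \right)} = \frac{\sqrt{13634}}{8}$ ($M{\left(r \right)} = \sqrt{213 + \frac{1}{32}} = \sqrt{\frac{6817}{32}} = \frac{\sqrt{13634}}{8}$)
$\left(227 \cdot 101 + \frac{1}{-119675 - \frac{151088}{-36513}}\right) + M{\left(-478 \right)} = \left(227 \cdot 101 + \frac{1}{-119675 - \frac{151088}{-36513}}\right) + \frac{\sqrt{13634}}{8} = \left(22927 + \frac{1}{-119675 - - \frac{151088}{36513}}\right) + \frac{\sqrt{13634}}{8} = \left(22927 + \frac{1}{-119675 + \frac{151088}{36513}}\right) + \frac{\sqrt{13634}}{8} = \left(22927 + \frac{1}{- \frac{4369542187}{36513}}\right) + \frac{\sqrt{13634}}{8} = \left(22927 - \frac{36513}{4369542187}\right) + \frac{\sqrt{13634}}{8} = \frac{100180493684836}{4369542187} + \frac{\sqrt{13634}}{8}$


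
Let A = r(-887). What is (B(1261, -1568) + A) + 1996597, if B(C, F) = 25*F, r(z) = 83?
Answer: 1957480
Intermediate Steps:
A = 83
(B(1261, -1568) + A) + 1996597 = (25*(-1568) + 83) + 1996597 = (-39200 + 83) + 1996597 = -39117 + 1996597 = 1957480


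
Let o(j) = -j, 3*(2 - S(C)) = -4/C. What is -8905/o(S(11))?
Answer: 58773/14 ≈ 4198.1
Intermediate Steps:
S(C) = 2 + 4/(3*C) (S(C) = 2 - (-4)/(3*C) = 2 + 4/(3*C))
-8905/o(S(11)) = -8905/((-(2 + (4/3)/11))) = -8905/((-(2 + (4/3)*(1/11)))) = -8905/((-(2 + 4/33))) = -8905/((-1*70/33)) = -8905/(-70/33) = -8905*(-33)/70 = -1*(-58773/14) = 58773/14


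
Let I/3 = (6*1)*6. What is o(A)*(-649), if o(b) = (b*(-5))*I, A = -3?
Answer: -1051380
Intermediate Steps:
I = 108 (I = 3*((6*1)*6) = 3*(6*6) = 3*36 = 108)
o(b) = -540*b (o(b) = (b*(-5))*108 = -5*b*108 = -540*b)
o(A)*(-649) = -540*(-3)*(-649) = 1620*(-649) = -1051380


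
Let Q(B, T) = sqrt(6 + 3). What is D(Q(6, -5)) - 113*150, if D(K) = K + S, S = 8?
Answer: -16939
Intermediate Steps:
Q(B, T) = 3 (Q(B, T) = sqrt(9) = 3)
D(K) = 8 + K (D(K) = K + 8 = 8 + K)
D(Q(6, -5)) - 113*150 = (8 + 3) - 113*150 = 11 - 16950 = -16939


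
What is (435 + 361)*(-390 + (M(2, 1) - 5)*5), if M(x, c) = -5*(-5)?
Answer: -230840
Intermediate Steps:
M(x, c) = 25
(435 + 361)*(-390 + (M(2, 1) - 5)*5) = (435 + 361)*(-390 + (25 - 5)*5) = 796*(-390 + 20*5) = 796*(-390 + 100) = 796*(-290) = -230840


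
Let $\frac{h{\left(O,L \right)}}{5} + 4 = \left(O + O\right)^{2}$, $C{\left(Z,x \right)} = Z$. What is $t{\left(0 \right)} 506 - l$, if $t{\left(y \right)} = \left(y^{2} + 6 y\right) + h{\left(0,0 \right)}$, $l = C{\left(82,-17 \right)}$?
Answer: $-10202$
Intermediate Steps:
$l = 82$
$h{\left(O,L \right)} = -20 + 20 O^{2}$ ($h{\left(O,L \right)} = -20 + 5 \left(O + O\right)^{2} = -20 + 5 \left(2 O\right)^{2} = -20 + 5 \cdot 4 O^{2} = -20 + 20 O^{2}$)
$t{\left(y \right)} = -20 + y^{2} + 6 y$ ($t{\left(y \right)} = \left(y^{2} + 6 y\right) - \left(20 - 20 \cdot 0^{2}\right) = \left(y^{2} + 6 y\right) + \left(-20 + 20 \cdot 0\right) = \left(y^{2} + 6 y\right) + \left(-20 + 0\right) = \left(y^{2} + 6 y\right) - 20 = -20 + y^{2} + 6 y$)
$t{\left(0 \right)} 506 - l = \left(-20 + 0^{2} + 6 \cdot 0\right) 506 - 82 = \left(-20 + 0 + 0\right) 506 - 82 = \left(-20\right) 506 - 82 = -10120 - 82 = -10202$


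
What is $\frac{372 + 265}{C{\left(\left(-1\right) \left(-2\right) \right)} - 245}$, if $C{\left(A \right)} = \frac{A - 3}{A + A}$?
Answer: $- \frac{2548}{981} \approx -2.5974$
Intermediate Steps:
$C{\left(A \right)} = \frac{-3 + A}{2 A}$
$\frac{372 + 265}{C{\left(\left(-1\right) \left(-2\right) \right)} - 245} = \frac{372 + 265}{\frac{-3 - -2}{2 \left(\left(-1\right) \left(-2\right)\right)} - 245} = \frac{637}{\frac{-3 + 2}{2 \cdot 2} - 245} = \frac{637}{\frac{1}{2} \cdot \frac{1}{2} \left(-1\right) - 245} = \frac{637}{- \frac{1}{4} - 245} = \frac{637}{- \frac{981}{4}} = 637 \left(- \frac{4}{981}\right) = - \frac{2548}{981}$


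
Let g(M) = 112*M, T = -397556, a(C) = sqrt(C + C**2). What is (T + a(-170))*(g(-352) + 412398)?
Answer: -148278051544 + 4848662*sqrt(170) ≈ -1.4821e+11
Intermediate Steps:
(T + a(-170))*(g(-352) + 412398) = (-397556 + sqrt(-170*(1 - 170)))*(112*(-352) + 412398) = (-397556 + sqrt(-170*(-169)))*(-39424 + 412398) = (-397556 + sqrt(28730))*372974 = (-397556 + 13*sqrt(170))*372974 = -148278051544 + 4848662*sqrt(170)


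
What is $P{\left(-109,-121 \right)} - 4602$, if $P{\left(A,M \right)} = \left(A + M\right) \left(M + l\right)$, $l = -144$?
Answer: $56348$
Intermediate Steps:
$P{\left(A,M \right)} = \left(-144 + M\right) \left(A + M\right)$ ($P{\left(A,M \right)} = \left(A + M\right) \left(M - 144\right) = \left(A + M\right) \left(-144 + M\right) = \left(-144 + M\right) \left(A + M\right)$)
$P{\left(-109,-121 \right)} - 4602 = \left(\left(-121\right)^{2} - -15696 - -17424 - -13189\right) - 4602 = \left(14641 + 15696 + 17424 + 13189\right) - 4602 = 60950 - 4602 = 56348$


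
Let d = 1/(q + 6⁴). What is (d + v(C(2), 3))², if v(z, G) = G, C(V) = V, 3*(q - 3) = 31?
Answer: 138933369/15429184 ≈ 9.0046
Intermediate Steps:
q = 40/3 (q = 3 + (⅓)*31 = 3 + 31/3 = 40/3 ≈ 13.333)
d = 3/3928 (d = 1/(40/3 + 6⁴) = 1/(40/3 + 1296) = 1/(3928/3) = 3/3928 ≈ 0.00076375)
(d + v(C(2), 3))² = (3/3928 + 3)² = (11787/3928)² = 138933369/15429184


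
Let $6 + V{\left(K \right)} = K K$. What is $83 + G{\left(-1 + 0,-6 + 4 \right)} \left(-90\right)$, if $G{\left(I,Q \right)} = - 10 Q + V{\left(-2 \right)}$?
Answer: $-1537$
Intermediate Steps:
$V{\left(K \right)} = -6 + K^{2}$ ($V{\left(K \right)} = -6 + K K = -6 + K^{2}$)
$G{\left(I,Q \right)} = -2 - 10 Q$ ($G{\left(I,Q \right)} = - 10 Q - \left(6 - \left(-2\right)^{2}\right) = - 10 Q + \left(-6 + 4\right) = - 10 Q - 2 = -2 - 10 Q$)
$83 + G{\left(-1 + 0,-6 + 4 \right)} \left(-90\right) = 83 + \left(-2 - 10 \left(-6 + 4\right)\right) \left(-90\right) = 83 + \left(-2 - -20\right) \left(-90\right) = 83 + \left(-2 + 20\right) \left(-90\right) = 83 + 18 \left(-90\right) = 83 - 1620 = -1537$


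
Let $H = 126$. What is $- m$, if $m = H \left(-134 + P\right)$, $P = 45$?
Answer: $11214$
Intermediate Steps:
$m = -11214$ ($m = 126 \left(-134 + 45\right) = 126 \left(-89\right) = -11214$)
$- m = \left(-1\right) \left(-11214\right) = 11214$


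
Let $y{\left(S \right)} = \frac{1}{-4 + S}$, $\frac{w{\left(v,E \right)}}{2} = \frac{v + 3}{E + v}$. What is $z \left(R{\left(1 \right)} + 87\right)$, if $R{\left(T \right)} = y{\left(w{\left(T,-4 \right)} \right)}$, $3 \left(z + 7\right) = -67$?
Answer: $- \frac{12738}{5} \approx -2547.6$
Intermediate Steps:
$z = - \frac{88}{3}$ ($z = -7 + \frac{1}{3} \left(-67\right) = -7 - \frac{67}{3} = - \frac{88}{3} \approx -29.333$)
$w{\left(v,E \right)} = \frac{2 \left(3 + v\right)}{E + v}$ ($w{\left(v,E \right)} = 2 \frac{v + 3}{E + v} = 2 \frac{3 + v}{E + v} = \frac{2 \left(3 + v\right)}{E + v}$)
$R{\left(T \right)} = \frac{1}{-4 + \frac{2 \left(3 + T\right)}{-4 + T}}$
$z \left(R{\left(1 \right)} + 87\right) = - \frac{88 \left(\frac{4 - 1}{2 \left(-11 + 1\right)} + 87\right)}{3} = - \frac{88 \left(\frac{4 - 1}{2 \left(-10\right)} + 87\right)}{3} = - \frac{88 \left(\frac{1}{2} \left(- \frac{1}{10}\right) 3 + 87\right)}{3} = - \frac{88 \left(- \frac{3}{20} + 87\right)}{3} = \left(- \frac{88}{3}\right) \frac{1737}{20} = - \frac{12738}{5}$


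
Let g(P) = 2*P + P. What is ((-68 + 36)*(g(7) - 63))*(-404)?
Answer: -542976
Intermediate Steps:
g(P) = 3*P
((-68 + 36)*(g(7) - 63))*(-404) = ((-68 + 36)*(3*7 - 63))*(-404) = -32*(21 - 63)*(-404) = -32*(-42)*(-404) = 1344*(-404) = -542976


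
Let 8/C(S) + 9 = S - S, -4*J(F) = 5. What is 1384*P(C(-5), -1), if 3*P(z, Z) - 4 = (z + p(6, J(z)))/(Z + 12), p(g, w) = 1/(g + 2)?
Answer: 48959/27 ≈ 1813.3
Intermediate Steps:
J(F) = -5/4 (J(F) = -1/4*5 = -5/4)
p(g, w) = 1/(2 + g)
C(S) = -8/9 (C(S) = 8/(-9 + (S - S)) = 8/(-9 + 0) = 8/(-9) = 8*(-1/9) = -8/9)
P(z, Z) = 4/3 + (1/8 + z)/(3*(12 + Z)) (P(z, Z) = 4/3 + ((z + 1/(2 + 6))/(Z + 12))/3 = 4/3 + ((z + 1/8)/(12 + Z))/3 = 4/3 + ((1/8 + z)/(12 + Z))/3 = 4/3 + (1/8 + z)/(3*(12 + Z)))
1384*P(C(-5), -1) = 1384*((385 + 8*(-8/9) + 32*(-1))/(24*(12 - 1))) = 1384*((1/24)*(385 - 64/9 - 32)/11) = 1384*((1/24)*(1/11)*(3113/9)) = 1384*(283/216) = 48959/27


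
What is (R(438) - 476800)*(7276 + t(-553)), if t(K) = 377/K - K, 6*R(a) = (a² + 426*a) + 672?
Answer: -255795497280/79 ≈ -3.2379e+9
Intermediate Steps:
R(a) = 112 + 71*a + a²/6 (R(a) = ((a² + 426*a) + 672)/6 = (672 + a² + 426*a)/6 = 112 + 71*a + a²/6)
t(K) = -K + 377/K
(R(438) - 476800)*(7276 + t(-553)) = ((112 + 71*438 + (⅙)*438²) - 476800)*(7276 + (-1*(-553) + 377/(-553))) = ((112 + 31098 + (⅙)*191844) - 476800)*(7276 + (553 + 377*(-1/553))) = ((112 + 31098 + 31974) - 476800)*(7276 + (553 - 377/553)) = (63184 - 476800)*(7276 + 305432/553) = -413616*4329060/553 = -255795497280/79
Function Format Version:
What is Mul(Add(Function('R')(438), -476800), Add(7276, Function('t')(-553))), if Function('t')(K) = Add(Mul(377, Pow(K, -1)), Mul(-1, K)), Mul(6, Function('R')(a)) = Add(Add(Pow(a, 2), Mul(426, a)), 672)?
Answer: Rational(-255795497280, 79) ≈ -3.2379e+9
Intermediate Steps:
Function('R')(a) = Add(112, Mul(71, a), Mul(Rational(1, 6), Pow(a, 2))) (Function('R')(a) = Mul(Rational(1, 6), Add(Add(Pow(a, 2), Mul(426, a)), 672)) = Mul(Rational(1, 6), Add(672, Pow(a, 2), Mul(426, a))) = Add(112, Mul(71, a), Mul(Rational(1, 6), Pow(a, 2))))
Function('t')(K) = Add(Mul(-1, K), Mul(377, Pow(K, -1)))
Mul(Add(Function('R')(438), -476800), Add(7276, Function('t')(-553))) = Mul(Add(Add(112, Mul(71, 438), Mul(Rational(1, 6), Pow(438, 2))), -476800), Add(7276, Add(Mul(-1, -553), Mul(377, Pow(-553, -1))))) = Mul(Add(Add(112, 31098, Mul(Rational(1, 6), 191844)), -476800), Add(7276, Add(553, Mul(377, Rational(-1, 553))))) = Mul(Add(Add(112, 31098, 31974), -476800), Add(7276, Add(553, Rational(-377, 553)))) = Mul(Add(63184, -476800), Add(7276, Rational(305432, 553))) = Mul(-413616, Rational(4329060, 553)) = Rational(-255795497280, 79)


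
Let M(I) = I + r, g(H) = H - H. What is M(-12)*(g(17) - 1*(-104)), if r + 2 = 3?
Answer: -1144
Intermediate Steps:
r = 1 (r = -2 + 3 = 1)
g(H) = 0
M(I) = 1 + I (M(I) = I + 1 = 1 + I)
M(-12)*(g(17) - 1*(-104)) = (1 - 12)*(0 - 1*(-104)) = -11*(0 + 104) = -11*104 = -1144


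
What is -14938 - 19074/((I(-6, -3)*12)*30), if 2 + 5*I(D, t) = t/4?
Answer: -44525/3 ≈ -14842.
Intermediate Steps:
I(D, t) = -2/5 + t/20 (I(D, t) = -2/5 + (t/4)/5 = -2/5 + t/20)
-14938 - 19074/((I(-6, -3)*12)*30) = -14938 - 19074/(((-2/5 + (1/20)*(-3))*12)*30) = -14938 - 19074/(((-2/5 - 3/20)*12)*30) = -14938 - 19074/(-11/20*12*30) = -14938 - 19074/((-33/5*30)) = -14938 - 19074/(-198) = -14938 - 19074*(-1)/198 = -14938 - 1*(-289/3) = -14938 + 289/3 = -44525/3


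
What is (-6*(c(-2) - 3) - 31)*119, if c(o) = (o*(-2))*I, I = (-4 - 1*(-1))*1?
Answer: 7021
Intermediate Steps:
I = -3 (I = (-4 + 1)*1 = -3*1 = -3)
c(o) = 6*o (c(o) = (o*(-2))*(-3) = -2*o*(-3) = 6*o)
(-6*(c(-2) - 3) - 31)*119 = (-6*(6*(-2) - 3) - 31)*119 = (-6*(-12 - 3) - 31)*119 = (-6*(-15) - 31)*119 = (90 - 31)*119 = 59*119 = 7021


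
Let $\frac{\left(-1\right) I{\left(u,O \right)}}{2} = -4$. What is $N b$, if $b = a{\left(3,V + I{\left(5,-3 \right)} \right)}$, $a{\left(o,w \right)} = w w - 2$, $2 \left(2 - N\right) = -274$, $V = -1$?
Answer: $6533$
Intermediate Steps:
$N = 139$ ($N = 2 - -137 = 2 + 137 = 139$)
$I{\left(u,O \right)} = 8$ ($I{\left(u,O \right)} = \left(-2\right) \left(-4\right) = 8$)
$a{\left(o,w \right)} = -2 + w^{2}$ ($a{\left(o,w \right)} = w^{2} - 2 = -2 + w^{2}$)
$b = 47$ ($b = -2 + \left(-1 + 8\right)^{2} = -2 + 7^{2} = -2 + 49 = 47$)
$N b = 139 \cdot 47 = 6533$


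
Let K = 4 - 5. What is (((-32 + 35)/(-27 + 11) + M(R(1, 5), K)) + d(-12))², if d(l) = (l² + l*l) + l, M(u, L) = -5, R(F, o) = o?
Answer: 18774889/256 ≈ 73339.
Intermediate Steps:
K = -1
d(l) = l + 2*l² (d(l) = (l² + l²) + l = 2*l² + l = l + 2*l²)
(((-32 + 35)/(-27 + 11) + M(R(1, 5), K)) + d(-12))² = (((-32 + 35)/(-27 + 11) - 5) - 12*(1 + 2*(-12)))² = ((3/(-16) - 5) - 12*(1 - 24))² = ((3*(-1/16) - 5) - 12*(-23))² = ((-3/16 - 5) + 276)² = (-83/16 + 276)² = (4333/16)² = 18774889/256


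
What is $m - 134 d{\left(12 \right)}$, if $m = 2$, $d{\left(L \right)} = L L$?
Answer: $-19294$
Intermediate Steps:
$d{\left(L \right)} = L^{2}$
$m - 134 d{\left(12 \right)} = 2 - 134 \cdot 12^{2} = 2 - 19296 = -19294$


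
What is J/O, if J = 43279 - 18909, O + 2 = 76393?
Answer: 24370/76391 ≈ 0.31902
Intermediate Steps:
O = 76391 (O = -2 + 76393 = 76391)
J = 24370
J/O = 24370/76391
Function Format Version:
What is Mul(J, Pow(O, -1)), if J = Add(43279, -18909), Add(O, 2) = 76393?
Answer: Rational(24370, 76391) ≈ 0.31902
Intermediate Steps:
O = 76391 (O = Add(-2, 76393) = 76391)
J = 24370
Mul(J, Pow(O, -1)) = Mul(24370, Pow(76391, -1)) = Mul(24370, Rational(1, 76391)) = Rational(24370, 76391)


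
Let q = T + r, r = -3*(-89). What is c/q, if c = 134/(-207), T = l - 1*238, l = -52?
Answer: 134/4761 ≈ 0.028145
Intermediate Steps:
T = -290 (T = -52 - 1*238 = -52 - 238 = -290)
r = 267
q = -23 (q = -290 + 267 = -23)
c = -134/207 (c = 134*(-1/207) = -134/207 ≈ -0.64734)
c/q = -134/207/(-23) = -134/207*(-1/23) = 134/4761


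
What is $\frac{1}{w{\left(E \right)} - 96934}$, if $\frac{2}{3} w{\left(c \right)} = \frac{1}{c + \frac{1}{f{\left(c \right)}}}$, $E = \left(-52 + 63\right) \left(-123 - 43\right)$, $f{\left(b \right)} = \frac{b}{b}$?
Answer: $- \frac{3650}{353809103} \approx -1.0316 \cdot 10^{-5}$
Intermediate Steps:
$f{\left(b \right)} = 1$
$E = -1826$ ($E = 11 \left(-166\right) = -1826$)
$w{\left(c \right)} = \frac{3}{2 \left(1 + c\right)}$ ($w{\left(c \right)} = \frac{3}{2 \left(c + 1^{-1}\right)} = \frac{3}{2 \left(c + 1\right)} = \frac{3}{2 \left(1 + c\right)}$)
$\frac{1}{w{\left(E \right)} - 96934} = \frac{1}{\frac{3}{2 \left(1 - 1826\right)} - 96934} = \frac{1}{\frac{3}{2 \left(-1825\right)} - 96934} = \frac{1}{\frac{3}{2} \left(- \frac{1}{1825}\right) - 96934} = \frac{1}{- \frac{3}{3650} - 96934} = \frac{1}{- \frac{353809103}{3650}} = - \frac{3650}{353809103}$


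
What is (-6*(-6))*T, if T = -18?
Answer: -648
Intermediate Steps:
(-6*(-6))*T = -6*(-6)*(-18) = 36*(-18) = -648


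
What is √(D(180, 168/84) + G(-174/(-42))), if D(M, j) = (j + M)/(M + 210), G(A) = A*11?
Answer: √507570/105 ≈ 6.7851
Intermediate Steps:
G(A) = 11*A
D(M, j) = (M + j)/(210 + M)
√(D(180, 168/84) + G(-174/(-42))) = √((180 + 168/84)/(210 + 180) + 11*(-174/(-42))) = √((180 + 168*(1/84))/390 + 11*(-174*(-1/42))) = √((180 + 2)/390 + 11*(29/7)) = √((1/390)*182 + 319/7) = √(7/15 + 319/7) = √(4834/105) = √507570/105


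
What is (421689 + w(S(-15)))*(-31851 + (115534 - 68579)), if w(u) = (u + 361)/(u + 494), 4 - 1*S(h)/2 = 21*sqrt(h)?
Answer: 1458547289736/229 - 69384*I*sqrt(15)/229 ≈ 6.3692e+9 - 1173.5*I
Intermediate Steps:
S(h) = 8 - 42*sqrt(h)
w(u) = (361 + u)/(494 + u)
(421689 + w(S(-15)))*(-31851 + (115534 - 68579)) = (421689 + (361 + (8 - 42*I*sqrt(15)))/(494 + (8 - 42*I*sqrt(15))))*(-31851 + (115534 - 68579)) = (421689 + (361 + (8 - 42*I*sqrt(15)))/(494 + (8 - 42*I*sqrt(15))))*(-31851 + 46955) = (421689 + (361 + (8 - 42*I*sqrt(15)))/(494 + (8 - 42*I*sqrt(15))))*15104 = (421689 + (369 - 42*I*sqrt(15))/(502 - 42*I*sqrt(15)))*15104 = 6369190656 + 15104*(369 - 42*I*sqrt(15))/(502 - 42*I*sqrt(15))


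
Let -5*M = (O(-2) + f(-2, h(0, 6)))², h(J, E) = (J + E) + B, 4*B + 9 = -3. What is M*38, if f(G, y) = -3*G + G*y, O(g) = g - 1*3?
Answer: -190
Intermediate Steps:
B = -3 (B = -9/4 + (¼)*(-3) = -9/4 - ¾ = -3)
O(g) = -3 + g (O(g) = g - 3 = -3 + g)
h(J, E) = -3 + E + J (h(J, E) = (J + E) - 3 = (E + J) - 3 = -3 + E + J)
M = -5 (M = -((-3 - 2) - 2*(-3 + (-3 + 6 + 0)))²/5 = -(-5 - 2*(-3 + 3))²/5 = -(-5 - 2*0)²/5 = -(-5 + 0)²/5 = -⅕*(-5)² = -⅕*25 = -5)
M*38 = -5*38 = -190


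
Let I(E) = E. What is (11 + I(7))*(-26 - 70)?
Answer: -1728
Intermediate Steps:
(11 + I(7))*(-26 - 70) = (11 + 7)*(-26 - 70) = 18*(-96) = -1728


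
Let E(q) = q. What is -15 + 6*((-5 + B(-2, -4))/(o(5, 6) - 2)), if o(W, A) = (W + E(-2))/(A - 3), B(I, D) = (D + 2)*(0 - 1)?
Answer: 3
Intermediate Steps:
B(I, D) = -2 - D (B(I, D) = (2 + D)*(-1) = -2 - D)
o(W, A) = (-2 + W)/(-3 + A) (o(W, A) = (W - 2)/(A - 3) = (-2 + W)/(-3 + A))
-15 + 6*((-5 + B(-2, -4))/(o(5, 6) - 2)) = -15 + 6*((-5 + (-2 - 1*(-4)))/((-2 + 5)/(-3 + 6) - 2)) = -15 + 6*((-5 + (-2 + 4))/(3/3 - 2)) = -15 + 6*((-5 + 2)/((⅓)*3 - 2)) = -15 + 6*(-3/(1 - 2)) = -15 + 6*(-3/(-1)) = -15 + 6*(-3*(-1)) = -15 + 6*3 = -15 + 18 = 3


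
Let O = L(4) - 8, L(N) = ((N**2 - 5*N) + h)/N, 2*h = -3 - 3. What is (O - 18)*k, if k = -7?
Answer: 777/4 ≈ 194.25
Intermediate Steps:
h = -3 (h = (-3 - 3)/2 = (1/2)*(-6) = -3)
L(N) = (-3 + N**2 - 5*N)/N (L(N) = ((N**2 - 5*N) - 3)/N = (-3 + N**2 - 5*N)/N)
O = -39/4 (O = (-5 + 4 - 3/4) - 8 = -7/4 - 8 = -39/4 ≈ -9.7500)
(O - 18)*k = (-39/4 - 18)*(-7) = -111/4*(-7) = 777/4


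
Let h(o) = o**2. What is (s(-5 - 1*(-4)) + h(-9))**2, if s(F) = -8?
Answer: 5329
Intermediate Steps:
(s(-5 - 1*(-4)) + h(-9))**2 = (-8 + (-9)**2)**2 = (-8 + 81)**2 = 73**2 = 5329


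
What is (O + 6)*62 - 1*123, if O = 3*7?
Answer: 1551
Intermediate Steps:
O = 21
(O + 6)*62 - 1*123 = (21 + 6)*62 - 1*123 = 27*62 - 123 = 1674 - 123 = 1551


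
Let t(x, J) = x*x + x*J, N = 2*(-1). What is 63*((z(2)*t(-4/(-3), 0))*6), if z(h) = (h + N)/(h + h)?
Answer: 0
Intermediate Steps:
N = -2
t(x, J) = x**2 + J*x
z(h) = (-2 + h)/(2*h) (z(h) = (h - 2)/(h + h) = (-2 + h)/((2*h)) = (-2 + h)*(1/(2*h)) = (-2 + h)/(2*h))
63*((z(2)*t(-4/(-3), 0))*6) = 63*((((1/2)*(-2 + 2)/2)*((-4/(-3))*(0 - 4/(-3))))*6) = 63*((((1/2)*(1/2)*0)*((-4*(-1/3))*(0 - 4*(-1/3))))*6) = 63*((0*(4*(0 + 4/3)/3))*6) = 63*((0*((4/3)*(4/3)))*6) = 63*((0*(16/9))*6) = 63*(0*6) = 63*0 = 0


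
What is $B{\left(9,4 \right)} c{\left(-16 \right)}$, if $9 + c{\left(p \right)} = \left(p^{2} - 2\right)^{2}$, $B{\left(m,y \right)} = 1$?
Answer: $64507$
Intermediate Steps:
$c{\left(p \right)} = -9 + \left(-2 + p^{2}\right)^{2}$ ($c{\left(p \right)} = -9 + \left(p^{2} - 2\right)^{2} = -9 + \left(-2 + p^{2}\right)^{2}$)
$B{\left(9,4 \right)} c{\left(-16 \right)} = 1 \left(-9 + \left(-2 + \left(-16\right)^{2}\right)^{2}\right) = 1 \left(-9 + \left(-2 + 256\right)^{2}\right) = 1 \left(-9 + 254^{2}\right) = 1 \left(-9 + 64516\right) = 1 \cdot 64507 = 64507$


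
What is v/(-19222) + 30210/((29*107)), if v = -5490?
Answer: 298866045/29822933 ≈ 10.021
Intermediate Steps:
v/(-19222) + 30210/((29*107)) = -5490/(-19222) + 30210/((29*107)) = -5490*(-1/19222) + 30210/3103 = 2745/9611 + 30210*(1/3103) = 2745/9611 + 30210/3103 = 298866045/29822933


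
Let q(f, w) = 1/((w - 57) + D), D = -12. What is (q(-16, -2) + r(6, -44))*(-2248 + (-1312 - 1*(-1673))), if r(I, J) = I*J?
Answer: 35371815/71 ≈ 4.9819e+5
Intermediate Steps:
q(f, w) = 1/(-69 + w) (q(f, w) = 1/((w - 57) - 12) = 1/((-57 + w) - 12) = 1/(-69 + w))
(q(-16, -2) + r(6, -44))*(-2248 + (-1312 - 1*(-1673))) = (1/(-69 - 2) + 6*(-44))*(-2248 + (-1312 - 1*(-1673))) = (1/(-71) - 264)*(-2248 + (-1312 + 1673)) = (-1/71 - 264)*(-2248 + 361) = -18745/71*(-1887) = 35371815/71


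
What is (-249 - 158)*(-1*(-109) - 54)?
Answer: -22385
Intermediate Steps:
(-249 - 158)*(-1*(-109) - 54) = -407*(109 - 54) = -407*55 = -22385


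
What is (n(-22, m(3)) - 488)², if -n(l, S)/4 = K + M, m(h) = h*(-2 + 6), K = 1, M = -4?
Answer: 226576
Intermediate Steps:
m(h) = 4*h (m(h) = h*4 = 4*h)
n(l, S) = 12 (n(l, S) = -4*(1 - 4) = -4*(-3) = 12)
(n(-22, m(3)) - 488)² = (12 - 488)² = (-476)² = 226576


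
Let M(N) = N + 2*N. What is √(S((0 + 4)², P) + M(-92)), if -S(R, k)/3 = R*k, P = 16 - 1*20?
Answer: 2*I*√21 ≈ 9.1651*I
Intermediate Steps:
M(N) = 3*N
P = -4 (P = 16 - 20 = -4)
S(R, k) = -3*R*k
√(S((0 + 4)², P) + M(-92)) = √(-3*(0 + 4)²*(-4) + 3*(-92)) = √(-3*4²*(-4) - 276) = √(-3*16*(-4) - 276) = √(192 - 276) = √(-84) = 2*I*√21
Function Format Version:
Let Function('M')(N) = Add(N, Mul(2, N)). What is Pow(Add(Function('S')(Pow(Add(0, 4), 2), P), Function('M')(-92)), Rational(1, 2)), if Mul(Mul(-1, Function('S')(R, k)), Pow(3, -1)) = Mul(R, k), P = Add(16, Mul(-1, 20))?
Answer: Mul(2, I, Pow(21, Rational(1, 2))) ≈ Mul(9.1651, I)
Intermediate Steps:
Function('M')(N) = Mul(3, N)
P = -4 (P = Add(16, -20) = -4)
Function('S')(R, k) = Mul(-3, R, k) (Function('S')(R, k) = Mul(-3, Mul(R, k)) = Mul(-3, R, k))
Pow(Add(Function('S')(Pow(Add(0, 4), 2), P), Function('M')(-92)), Rational(1, 2)) = Pow(Add(Mul(-3, Pow(Add(0, 4), 2), -4), Mul(3, -92)), Rational(1, 2)) = Pow(Add(Mul(-3, Pow(4, 2), -4), -276), Rational(1, 2)) = Pow(Add(Mul(-3, 16, -4), -276), Rational(1, 2)) = Pow(Add(192, -276), Rational(1, 2)) = Pow(-84, Rational(1, 2)) = Mul(2, I, Pow(21, Rational(1, 2)))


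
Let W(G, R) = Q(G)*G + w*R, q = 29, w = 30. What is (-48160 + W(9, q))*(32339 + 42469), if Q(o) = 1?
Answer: -3536997048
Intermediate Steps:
W(G, R) = G + 30*R (W(G, R) = 1*G + 30*R = G + 30*R)
(-48160 + W(9, q))*(32339 + 42469) = (-48160 + (9 + 30*29))*(32339 + 42469) = (-48160 + (9 + 870))*74808 = (-48160 + 879)*74808 = -47281*74808 = -3536997048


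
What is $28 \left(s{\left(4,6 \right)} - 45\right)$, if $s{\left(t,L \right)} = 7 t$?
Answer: $-476$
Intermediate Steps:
$28 \left(s{\left(4,6 \right)} - 45\right) = 28 \left(7 \cdot 4 - 45\right) = 28 \left(28 - 45\right) = 28 \left(-17\right) = -476$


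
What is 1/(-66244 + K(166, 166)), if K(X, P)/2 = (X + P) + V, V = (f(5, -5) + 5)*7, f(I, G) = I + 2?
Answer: -1/65412 ≈ -1.5288e-5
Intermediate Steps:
f(I, G) = 2 + I
V = 84 (V = ((2 + 5) + 5)*7 = (7 + 5)*7 = 12*7 = 84)
K(X, P) = 168 + 2*P + 2*X (K(X, P) = 2*((X + P) + 84) = 2*((P + X) + 84) = 2*(84 + P + X) = 168 + 2*P + 2*X)
1/(-66244 + K(166, 166)) = 1/(-66244 + (168 + 2*166 + 2*166)) = 1/(-66244 + (168 + 332 + 332)) = 1/(-66244 + 832) = 1/(-65412) = -1/65412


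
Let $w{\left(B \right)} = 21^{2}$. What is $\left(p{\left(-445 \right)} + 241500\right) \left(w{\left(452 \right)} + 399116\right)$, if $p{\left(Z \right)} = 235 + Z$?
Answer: $96409108530$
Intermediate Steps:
$w{\left(B \right)} = 441$
$\left(p{\left(-445 \right)} + 241500\right) \left(w{\left(452 \right)} + 399116\right) = \left(\left(235 - 445\right) + 241500\right) \left(441 + 399116\right) = \left(-210 + 241500\right) 399557 = 241290 \cdot 399557 = 96409108530$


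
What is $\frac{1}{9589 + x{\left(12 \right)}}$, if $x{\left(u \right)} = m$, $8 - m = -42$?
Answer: $\frac{1}{9639} \approx 0.00010375$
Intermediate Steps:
$m = 50$ ($m = 8 - -42 = 8 + 42 = 50$)
$x{\left(u \right)} = 50$
$\frac{1}{9589 + x{\left(12 \right)}} = \frac{1}{9589 + 50} = \frac{1}{9639}$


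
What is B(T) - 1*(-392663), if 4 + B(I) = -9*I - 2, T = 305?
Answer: 389912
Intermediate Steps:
B(I) = -6 - 9*I (B(I) = -4 + (-9*I - 2) = -4 + (-2 - 9*I) = -6 - 9*I)
B(T) - 1*(-392663) = (-6 - 9*305) - 1*(-392663) = (-6 - 2745) + 392663 = -2751 + 392663 = 389912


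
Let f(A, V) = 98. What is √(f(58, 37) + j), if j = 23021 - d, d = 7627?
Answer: 2*√3873 ≈ 124.47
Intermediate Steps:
j = 15394 (j = 23021 - 1*7627 = 23021 - 7627 = 15394)
√(f(58, 37) + j) = √(98 + 15394) = √15492 = 2*√3873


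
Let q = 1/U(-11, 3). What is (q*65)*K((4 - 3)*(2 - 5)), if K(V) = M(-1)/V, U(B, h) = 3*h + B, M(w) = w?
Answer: -65/6 ≈ -10.833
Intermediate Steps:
U(B, h) = B + 3*h
K(V) = -1/V
q = -½ (q = 1/(-11 + 3*3) = 1/(-11 + 9) = 1/(-2) = -½ ≈ -0.50000)
(q*65)*K((4 - 3)*(2 - 5)) = (-½*65)*(-1/((4 - 3)*(2 - 5))) = -(-65)/(2*(1*(-3))) = -(-65)/(2*(-3)) = -(-65)*(-1)/(2*3) = -65/2*⅓ = -65/6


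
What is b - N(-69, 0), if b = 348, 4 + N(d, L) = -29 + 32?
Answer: 349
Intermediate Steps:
N(d, L) = -1 (N(d, L) = -4 + (-29 + 32) = -4 + 3 = -1)
b - N(-69, 0) = 348 - 1*(-1) = 348 + 1 = 349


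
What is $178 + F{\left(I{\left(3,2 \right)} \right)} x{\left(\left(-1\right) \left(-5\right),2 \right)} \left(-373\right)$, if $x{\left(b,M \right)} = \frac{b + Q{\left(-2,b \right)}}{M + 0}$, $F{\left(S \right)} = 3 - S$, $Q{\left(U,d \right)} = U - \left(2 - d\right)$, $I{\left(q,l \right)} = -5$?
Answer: $-8774$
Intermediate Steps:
$Q{\left(U,d \right)} = -2 + U + d$ ($Q{\left(U,d \right)} = U + \left(-2 + d\right) = -2 + U + d$)
$x{\left(b,M \right)} = \frac{-4 + 2 b}{M}$ ($x{\left(b,M \right)} = \frac{b - \left(4 - b\right)}{M + 0} = \frac{b + \left(-4 + b\right)}{M} = \frac{-4 + 2 b}{M}$)
$178 + F{\left(I{\left(3,2 \right)} \right)} x{\left(\left(-1\right) \left(-5\right),2 \right)} \left(-373\right) = 178 + \left(3 - -5\right) \frac{2 \left(-2 - -5\right)}{2} \left(-373\right) = 178 + \left(3 + 5\right) 2 \cdot \frac{1}{2} \left(-2 + 5\right) \left(-373\right) = 178 + 8 \cdot 2 \cdot \frac{1}{2} \cdot 3 \left(-373\right) = 178 + 8 \cdot 3 \left(-373\right) = 178 + 24 \left(-373\right) = 178 - 8952 = -8774$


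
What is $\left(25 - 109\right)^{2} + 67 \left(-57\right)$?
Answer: $3237$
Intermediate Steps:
$\left(25 - 109\right)^{2} + 67 \left(-57\right) = \left(-84\right)^{2} - 3819 = 7056 - 3819 = 3237$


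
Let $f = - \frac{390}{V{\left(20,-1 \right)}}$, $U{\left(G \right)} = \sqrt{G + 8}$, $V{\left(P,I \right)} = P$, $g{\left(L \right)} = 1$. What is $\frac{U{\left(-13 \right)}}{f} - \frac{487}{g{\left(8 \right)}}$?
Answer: $-487 - \frac{2 i \sqrt{5}}{39} \approx -487.0 - 0.11467 i$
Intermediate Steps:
$U{\left(G \right)} = \sqrt{8 + G}$
$f = - \frac{39}{2}$ ($f = - \frac{390}{20} = \left(-390\right) \frac{1}{20} = - \frac{39}{2} \approx -19.5$)
$\frac{U{\left(-13 \right)}}{f} - \frac{487}{g{\left(8 \right)}} = \frac{\sqrt{8 - 13}}{- \frac{39}{2}} - \frac{487}{1} = \sqrt{-5} \left(- \frac{2}{39}\right) - 487 = i \sqrt{5} \left(- \frac{2}{39}\right) - 487 = - \frac{2 i \sqrt{5}}{39} - 487 = -487 - \frac{2 i \sqrt{5}}{39}$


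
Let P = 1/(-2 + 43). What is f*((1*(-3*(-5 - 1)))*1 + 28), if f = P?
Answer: 46/41 ≈ 1.1220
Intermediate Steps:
P = 1/41 ≈ 0.024390
f = 1/41 ≈ 0.024390
f*((1*(-3*(-5 - 1)))*1 + 28) = ((1*(-3*(-5 - 1)))*1 + 28)/41 = ((1*(-3*(-6)))*1 + 28)/41 = ((1*18)*1 + 28)/41 = (18*1 + 28)/41 = (18 + 28)/41 = (1/41)*46 = 46/41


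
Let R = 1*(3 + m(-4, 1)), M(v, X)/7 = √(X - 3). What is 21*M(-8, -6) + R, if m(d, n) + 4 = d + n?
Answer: -4 + 441*I ≈ -4.0 + 441.0*I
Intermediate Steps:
M(v, X) = 7*√(-3 + X) (M(v, X) = 7*√(X - 3) = 7*√(-3 + X))
m(d, n) = -4 + d + n (m(d, n) = -4 + (d + n) = -4 + d + n)
R = -4 (R = 1*(3 + (-4 - 4 + 1)) = 1*(3 - 7) = 1*(-4) = -4)
21*M(-8, -6) + R = 21*(7*√(-3 - 6)) - 4 = 21*(7*√(-9)) - 4 = 21*(7*(3*I)) - 4 = 21*(21*I) - 4 = 441*I - 4 = -4 + 441*I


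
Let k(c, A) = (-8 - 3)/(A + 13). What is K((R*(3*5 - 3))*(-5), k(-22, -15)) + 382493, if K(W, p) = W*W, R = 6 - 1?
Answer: 472493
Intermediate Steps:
R = 5
k(c, A) = -11/(13 + A)
K(W, p) = W²
K((R*(3*5 - 3))*(-5), k(-22, -15)) + 382493 = ((5*(3*5 - 3))*(-5))² + 382493 = ((5*(15 - 3))*(-5))² + 382493 = ((5*12)*(-5))² + 382493 = (60*(-5))² + 382493 = (-300)² + 382493 = 90000 + 382493 = 472493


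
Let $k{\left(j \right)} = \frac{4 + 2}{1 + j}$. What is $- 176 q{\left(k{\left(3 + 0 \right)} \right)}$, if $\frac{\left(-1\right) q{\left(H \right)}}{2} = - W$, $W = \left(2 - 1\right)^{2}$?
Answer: $-352$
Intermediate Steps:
$W = 1$ ($W = \left(2 + \left(-2 + 1\right)\right)^{2} = \left(2 - 1\right)^{2} = 1^{2} = 1$)
$k{\left(j \right)} = \frac{6}{1 + j}$
$q{\left(H \right)} = 2$ ($q{\left(H \right)} = - 2 \left(\left(-1\right) 1\right) = \left(-2\right) \left(-1\right) = 2$)
$- 176 q{\left(k{\left(3 + 0 \right)} \right)} = \left(-176\right) 2 = -352$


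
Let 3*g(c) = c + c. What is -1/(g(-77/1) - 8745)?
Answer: 3/26389 ≈ 0.00011368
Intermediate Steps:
g(c) = 2*c/3 (g(c) = (c + c)/3 = (2*c)/3 = 2*c/3)
-1/(g(-77/1) - 8745) = -1/(2*(-77/1)/3 - 8745) = -1/(2*(-77*1)/3 - 8745) = -1/((2/3)*(-77) - 8745) = -1/(-154/3 - 8745) = -1/(-26389/3) = -1*(-3/26389) = 3/26389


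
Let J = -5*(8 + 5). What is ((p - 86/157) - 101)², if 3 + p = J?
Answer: 708571161/24649 ≈ 28746.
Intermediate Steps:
J = -65 (J = -5*13 = -65)
p = -68 (p = -3 - 65 = -68)
((p - 86/157) - 101)² = ((-68 - 86/157) - 101)² = (-10762/157 - 101)² = (-26619/157)² = 708571161/24649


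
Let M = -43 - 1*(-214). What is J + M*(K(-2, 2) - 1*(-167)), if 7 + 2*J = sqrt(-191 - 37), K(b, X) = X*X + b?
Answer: 57791/2 + I*sqrt(57) ≈ 28896.0 + 7.5498*I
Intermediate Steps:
K(b, X) = b + X**2 (K(b, X) = X**2 + b = b + X**2)
M = 171 (M = -43 + 214 = 171)
J = -7/2 + I*sqrt(57) (J = -7/2 + sqrt(-191 - 37)/2 = -7/2 + sqrt(-228)/2 = -7/2 + (2*I*sqrt(57))/2 = -7/2 + I*sqrt(57) ≈ -3.5 + 7.5498*I)
J + M*(K(-2, 2) - 1*(-167)) = (-7/2 + I*sqrt(57)) + 171*((-2 + 2**2) - 1*(-167)) = (-7/2 + I*sqrt(57)) + 171*((-2 + 4) + 167) = (-7/2 + I*sqrt(57)) + 171*(2 + 167) = (-7/2 + I*sqrt(57)) + 171*169 = (-7/2 + I*sqrt(57)) + 28899 = 57791/2 + I*sqrt(57)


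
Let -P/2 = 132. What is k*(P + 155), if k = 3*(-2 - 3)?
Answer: 1635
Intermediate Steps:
P = -264 (P = -2*132 = -264)
k = -15 (k = 3*(-5) = -15)
k*(P + 155) = -15*(-264 + 155) = -15*(-109) = 1635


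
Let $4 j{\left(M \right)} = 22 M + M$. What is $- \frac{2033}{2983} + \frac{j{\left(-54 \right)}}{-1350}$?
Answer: $- \frac{7089}{15700} \approx -0.45153$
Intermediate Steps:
$j{\left(M \right)} = \frac{23 M}{4}$ ($j{\left(M \right)} = \frac{22 M + M}{4} = \frac{23 M}{4}$)
$- \frac{2033}{2983} + \frac{j{\left(-54 \right)}}{-1350} = - \frac{2033}{2983} + \frac{\frac{23}{4} \left(-54\right)}{-1350} = \left(-2033\right) \frac{1}{2983} - - \frac{23}{100} = - \frac{107}{157} + \frac{23}{100} = - \frac{7089}{15700}$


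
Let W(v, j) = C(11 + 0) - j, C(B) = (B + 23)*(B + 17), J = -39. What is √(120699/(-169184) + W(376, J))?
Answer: √1771574780230/42296 ≈ 31.469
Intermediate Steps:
C(B) = (17 + B)*(23 + B) (C(B) = (23 + B)*(17 + B) = (17 + B)*(23 + B))
W(v, j) = 952 - j (W(v, j) = (391 + (11 + 0)² + 40*(11 + 0)) - j = (391 + 11² + 40*11) - j = (391 + 121 + 440) - j = 952 - j)
√(120699/(-169184) + W(376, J)) = √(120699/(-169184) + (952 - 1*(-39))) = √(120699*(-1/169184) + (952 + 39)) = √(-120699/169184 + 991) = √(167540645/169184) = √1771574780230/42296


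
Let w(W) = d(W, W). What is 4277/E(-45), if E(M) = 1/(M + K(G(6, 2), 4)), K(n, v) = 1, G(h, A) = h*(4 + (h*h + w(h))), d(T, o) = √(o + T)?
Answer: -188188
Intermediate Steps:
d(T, o) = √(T + o)
w(W) = √2*√W (w(W) = √(W + W) = √(2*W) = √2*√W)
G(h, A) = h*(4 + h² + √2*√h) (G(h, A) = h*(4 + (h*h + √2*√h)) = h*(4 + (h² + √2*√h)) = h*(4 + h² + √2*√h))
E(M) = 1/(1 + M) (E(M) = 1/(M + 1) = 1/(1 + M))
4277/E(-45) = 4277/(1/(1 - 45)) = 4277/(1/(-44)) = 4277/(-1/44) = 4277*(-44) = -188188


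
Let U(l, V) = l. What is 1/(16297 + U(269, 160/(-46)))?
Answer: 1/16566 ≈ 6.0365e-5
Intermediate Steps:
1/(16297 + U(269, 160/(-46))) = 1/(16297 + 269) = 1/16566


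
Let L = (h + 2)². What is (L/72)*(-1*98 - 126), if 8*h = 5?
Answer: -343/16 ≈ -21.438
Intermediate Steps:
h = 5/8 (h = (⅛)*5 = 5/8 ≈ 0.62500)
L = 441/64 (L = (5/8 + 2)² = (21/8)² = 441/64 ≈ 6.8906)
(L/72)*(-1*98 - 126) = ((441/64)/72)*(-1*98 - 126) = ((441/64)*(1/72))*(-98 - 126) = (49/512)*(-224) = -343/16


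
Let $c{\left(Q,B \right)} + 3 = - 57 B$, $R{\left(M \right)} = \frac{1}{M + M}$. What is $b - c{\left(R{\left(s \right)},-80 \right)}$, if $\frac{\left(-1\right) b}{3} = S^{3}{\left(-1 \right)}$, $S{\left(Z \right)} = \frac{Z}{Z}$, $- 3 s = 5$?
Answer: $-4560$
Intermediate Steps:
$s = - \frac{5}{3}$ ($s = \left(- \frac{1}{3}\right) 5 = - \frac{5}{3} \approx -1.6667$)
$R{\left(M \right)} = \frac{1}{2 M}$
$c{\left(Q,B \right)} = -3 - 57 B$
$S{\left(Z \right)} = 1$
$b = -3$ ($b = - 3 \cdot 1^{3} = \left(-3\right) 1 = -3$)
$b - c{\left(R{\left(s \right)},-80 \right)} = -3 - \left(-3 - -4560\right) = -3 - \left(-3 + 4560\right) = -3 - 4557 = -4560$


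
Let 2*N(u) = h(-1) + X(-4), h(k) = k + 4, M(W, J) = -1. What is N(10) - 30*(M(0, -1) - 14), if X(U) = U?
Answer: 899/2 ≈ 449.50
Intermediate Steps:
h(k) = 4 + k
N(u) = -½ (N(u) = ((4 - 1) - 4)/2 = (3 - 4)/2 = (½)*(-1) = -½)
N(10) - 30*(M(0, -1) - 14) = -½ - 30*(-1 - 14) = -½ - 30*(-15) = -½ + 450 = 899/2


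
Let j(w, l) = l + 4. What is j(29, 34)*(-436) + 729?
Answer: -15839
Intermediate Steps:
j(w, l) = 4 + l
j(29, 34)*(-436) + 729 = (4 + 34)*(-436) + 729 = 38*(-436) + 729 = -16568 + 729 = -15839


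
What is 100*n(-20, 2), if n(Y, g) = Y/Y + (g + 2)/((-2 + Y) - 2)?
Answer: 250/3 ≈ 83.333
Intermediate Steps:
n(Y, g) = 1 + (2 + g)/(-4 + Y)
100*n(-20, 2) = 100*((-2 - 20 + 2)/(-4 - 20)) = 100*(-20/(-24)) = 100*(-1/24*(-20)) = 100*(⅚) = 250/3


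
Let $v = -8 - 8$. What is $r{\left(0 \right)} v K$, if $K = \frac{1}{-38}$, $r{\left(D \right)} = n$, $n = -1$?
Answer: $- \frac{8}{19} \approx -0.42105$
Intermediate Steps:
$r{\left(D \right)} = -1$
$K = - \frac{1}{38} \approx -0.026316$
$v = -16$ ($v = -8 - 8 = -16$)
$r{\left(0 \right)} v K = \left(-1\right) \left(-16\right) \left(- \frac{1}{38}\right) = 16 \left(- \frac{1}{38}\right) = - \frac{8}{19}$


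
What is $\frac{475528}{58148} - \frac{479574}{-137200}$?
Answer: $\frac{11641088819}{997238200} \approx 11.673$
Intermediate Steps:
$\frac{475528}{58148} - \frac{479574}{-137200} = 475528 \cdot \frac{1}{58148} - - \frac{239787}{68600} = \frac{118882}{14537} + \frac{239787}{68600} = \frac{11641088819}{997238200}$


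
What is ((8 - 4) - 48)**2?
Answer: 1936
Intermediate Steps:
((8 - 4) - 48)**2 = (4 - 48)**2 = (-44)**2 = 1936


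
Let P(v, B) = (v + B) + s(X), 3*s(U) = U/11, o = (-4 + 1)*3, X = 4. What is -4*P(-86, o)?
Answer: 12524/33 ≈ 379.52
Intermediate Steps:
o = -9 (o = -3*3 = -9)
s(U) = U/33 (s(U) = (U/11)/3 = U/33)
P(v, B) = 4/33 + B + v (P(v, B) = (v + B) + (1/33)*4 = (B + v) + 4/33 = 4/33 + B + v)
-4*P(-86, o) = -4*(4/33 - 9 - 86) = -4*(-3131/33) = 12524/33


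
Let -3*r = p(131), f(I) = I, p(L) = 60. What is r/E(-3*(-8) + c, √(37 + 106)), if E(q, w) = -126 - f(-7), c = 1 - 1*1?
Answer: 20/119 ≈ 0.16807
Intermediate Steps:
c = 0 (c = 1 - 1 = 0)
r = -20 (r = -⅓*60 = -20)
E(q, w) = -119 (E(q, w) = -126 - 1*(-7) = -126 + 7 = -119)
r/E(-3*(-8) + c, √(37 + 106)) = -20/(-119) = -20*(-1/119) = 20/119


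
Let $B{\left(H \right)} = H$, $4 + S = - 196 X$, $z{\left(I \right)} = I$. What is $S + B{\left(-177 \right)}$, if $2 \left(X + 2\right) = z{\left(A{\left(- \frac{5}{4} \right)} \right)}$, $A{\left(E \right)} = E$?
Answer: $\frac{667}{2} \approx 333.5$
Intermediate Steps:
$X = - \frac{21}{8}$ ($X = -2 + \frac{\left(-5\right) \frac{1}{4}}{2} = -2 + \frac{1}{2} \left(- \frac{5}{4}\right) = -2 - \frac{5}{8} = - \frac{21}{8} \approx -2.625$)
$S = \frac{1021}{2}$ ($S = -4 - - \frac{1029}{2} = -4 + \frac{1029}{2} = \frac{1021}{2} \approx 510.5$)
$S + B{\left(-177 \right)} = \frac{1021}{2} - 177 = \frac{667}{2}$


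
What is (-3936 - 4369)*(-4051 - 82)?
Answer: 34324565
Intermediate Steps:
(-3936 - 4369)*(-4051 - 82) = -8305*(-4133) = 34324565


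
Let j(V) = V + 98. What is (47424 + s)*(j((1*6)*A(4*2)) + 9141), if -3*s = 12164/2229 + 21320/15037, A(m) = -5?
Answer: 43911896181410372/100552419 ≈ 4.3671e+8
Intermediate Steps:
s = -230432348/100552419 (s = -(12164/2229 + 21320/15037)/3 = -1/3*230432348/33517473 = -230432348/100552419 ≈ -2.2917)
j(V) = 98 + V
(47424 + s)*(j((1*6)*A(4*2)) + 9141) = (47424 - 230432348/100552419)*((98 + (1*6)*(-5)) + 9141) = 4768367486308*((98 + 6*(-5)) + 9141)/100552419 = 4768367486308*((98 - 30) + 9141)/100552419 = 4768367486308*(68 + 9141)/100552419 = (4768367486308/100552419)*9209 = 43911896181410372/100552419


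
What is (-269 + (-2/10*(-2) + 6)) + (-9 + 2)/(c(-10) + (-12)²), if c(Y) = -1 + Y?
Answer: -24952/95 ≈ -262.65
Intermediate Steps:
(-269 + (-2/10*(-2) + 6)) + (-9 + 2)/(c(-10) + (-12)²) = (-269 + (-2/10*(-2) + 6)) + (-9 + 2)/((-1 - 10) + (-12)²) = (-269 + (-2*⅒*(-2) + 6)) - 7/(-11 + 144) = (-269 + (-⅕*(-2) + 6)) - 7/133 = (-269 + (⅖ + 6)) - 7*1/133 = (-269 + 32/5) - 1/19 = -1313/5 - 1/19 = -24952/95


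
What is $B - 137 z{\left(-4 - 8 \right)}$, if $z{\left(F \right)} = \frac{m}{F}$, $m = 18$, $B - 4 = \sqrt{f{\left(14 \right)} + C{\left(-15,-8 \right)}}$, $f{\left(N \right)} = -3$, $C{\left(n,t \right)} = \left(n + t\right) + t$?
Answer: $\frac{419}{2} + i \sqrt{34} \approx 209.5 + 5.831 i$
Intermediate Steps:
$C{\left(n,t \right)} = n + 2 t$
$B = 4 + i \sqrt{34}$ ($B = 4 + \sqrt{-3 + \left(-15 + 2 \left(-8\right)\right)} = 4 + \sqrt{-3 - 31} = 4 + \sqrt{-34} = 4 + i \sqrt{34} \approx 4.0 + 5.831 i$)
$z{\left(F \right)} = \frac{18}{F}$
$B - 137 z{\left(-4 - 8 \right)} = \left(4 + i \sqrt{34}\right) - 137 \frac{18}{-4 - 8} = \left(4 + i \sqrt{34}\right) - 137 \frac{18}{-12} = \left(4 + i \sqrt{34}\right) - 137 \cdot 18 \left(- \frac{1}{12}\right) = \left(4 + i \sqrt{34}\right) - - \frac{411}{2} = \left(4 + i \sqrt{34}\right) + \frac{411}{2} = \frac{419}{2} + i \sqrt{34}$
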